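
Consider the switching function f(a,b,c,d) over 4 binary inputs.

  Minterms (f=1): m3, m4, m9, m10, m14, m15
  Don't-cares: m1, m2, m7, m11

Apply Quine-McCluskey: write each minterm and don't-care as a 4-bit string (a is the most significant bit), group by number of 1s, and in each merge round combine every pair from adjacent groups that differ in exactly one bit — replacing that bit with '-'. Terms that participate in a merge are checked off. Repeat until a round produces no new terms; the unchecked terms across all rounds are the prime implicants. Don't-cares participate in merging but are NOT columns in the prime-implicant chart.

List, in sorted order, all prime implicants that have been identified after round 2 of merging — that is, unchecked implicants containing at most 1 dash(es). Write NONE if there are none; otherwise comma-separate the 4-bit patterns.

[col 0] 0001*, 0010*, 0011*, 0100, 0111*, 1001*, 1010*, 1011*, 1110*, 1111*
[col 1] -001*, -010*, -011*, -111*, 0-11*, 00-1*, 001-*, 1-10*, 1-11*, 10-1*, 101-*, 111-*
[col 2] --11, -0-1, -01-, 1-1-
Prime implicants: --11, -0-1, -01-, 0100, 1-1-

0100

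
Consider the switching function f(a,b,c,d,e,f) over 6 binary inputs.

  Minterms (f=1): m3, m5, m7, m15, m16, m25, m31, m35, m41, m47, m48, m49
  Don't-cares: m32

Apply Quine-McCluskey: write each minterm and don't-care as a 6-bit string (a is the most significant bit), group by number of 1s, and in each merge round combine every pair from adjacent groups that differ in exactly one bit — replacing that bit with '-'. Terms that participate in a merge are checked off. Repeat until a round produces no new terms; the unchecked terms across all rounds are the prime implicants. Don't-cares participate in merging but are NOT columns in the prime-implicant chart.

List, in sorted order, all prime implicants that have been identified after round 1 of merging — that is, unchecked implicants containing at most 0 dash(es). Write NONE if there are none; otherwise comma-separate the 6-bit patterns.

011001, 101001

[col 0] 000011*, 000101*, 000111*, 001111*, 010000*, 011001, 011111*, 100000*, 100011*, 101001, 101111*, 110000*, 110001*
[col 1] -00011, -01111, -10000, 0-1111, 00-111, 000-11, 0001-1, 1-0000, 11000-
Prime implicants: -00011, -01111, -10000, 0-1111, 00-111, 000-11, 0001-1, 011001, 1-0000, 101001, 11000-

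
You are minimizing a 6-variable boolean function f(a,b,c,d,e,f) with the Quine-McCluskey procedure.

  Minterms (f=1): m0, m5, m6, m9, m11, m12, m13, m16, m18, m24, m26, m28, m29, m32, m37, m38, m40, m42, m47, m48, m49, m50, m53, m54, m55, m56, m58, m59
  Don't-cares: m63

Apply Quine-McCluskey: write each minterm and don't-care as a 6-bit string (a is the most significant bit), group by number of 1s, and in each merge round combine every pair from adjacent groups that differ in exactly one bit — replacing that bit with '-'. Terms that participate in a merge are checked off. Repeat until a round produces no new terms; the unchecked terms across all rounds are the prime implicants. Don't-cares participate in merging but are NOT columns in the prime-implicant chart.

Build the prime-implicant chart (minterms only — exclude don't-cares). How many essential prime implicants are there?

7

Round 0: 000000✓ 000101✓ 000110✓ 001001✓ 001011✓ 001100✓ 001101✓ 010000✓ 010010✓ 011000✓ 011010✓ 011100✓ 011101✓ 100000✓ 100101✓ 100110✓ 101000✓ 101010✓ 101111✓ 110000✓ 110001✓ 110010✓ 110101✓ 110110✓ 110111✓ 111000✓ 111010✓ 111011✓ 111111✓
Round 1: -00000✓ -00101 -00110 -10000✓ -10010✓ -11000✓ -11010✓ 0-0000✓ 0-1100✓ 0-1101✓ 00-101 001-01 0010-1 00110-✓ 01-000✓ 01-010✓ 0100-0✓ 011-00 0110-0✓ 01110-✓ 1-0000✓ 1-0101 1-0110 1-1000✓ 1-1010✓ 1-1111 10-000✓ 1010-0✓ 11-000✓ 11-010✓ 11-111 110-01 110-10 1100-0✓ 11000- 1101-1 11011- 111-11 1110-0✓ 11101-
Round 2: --0000 -1-000✓ -1-010✓ -100-0✓ -110-0✓ 0-110- 01-0-0✓ 1--000 1-10-0 11-0-0✓
Round 3: -1-0-0
PIs = {--0000, -00101, -00110, -1-0-0, 0-110-, 00-101, 001-01, 0010-1, 011-00, 1--000, 1-0101, 1-0110, 1-10-0, 1-1111, 11-111, 110-01, 110-10, 11000-, 1101-1, 11011-, 111-11, 11101-}
Coverage chart:
  m0: --0000 ←essential
  m5: -00101,00-101
  m6: -00110 ←essential
  m9: 001-01,0010-1
  m11: 0010-1 ←essential
  m12: 0-110- ←essential
  m13: 0-110-,00-101,001-01
  m16: --0000,-1-0-0
  m18: -1-0-0 ←essential
  m24: -1-0-0,011-00
  m26: -1-0-0 ←essential
  m28: 0-110-,011-00
  m29: 0-110- ←essential
  m32: --0000,1--000
  m37: -00101,1-0101
  m38: -00110,1-0110
  m40: 1--000,1-10-0
  m42: 1-10-0 ←essential
  m47: 1-1111 ←essential
  m48: --0000,-1-0-0,1--000,11000-
  m49: 110-01,11000-
  m50: -1-0-0,110-10
  m53: 1-0101,110-01,1101-1
  m54: 1-0110,110-10,11011-
  m55: 11-111,1101-1,11011-
  m56: -1-0-0,1--000,1-10-0
  m58: -1-0-0,1-10-0,11101-
  m59: 111-11,11101-
Essential: --0000, -00110, -1-0-0, 0-110-, 0010-1, 1-10-0, 1-1111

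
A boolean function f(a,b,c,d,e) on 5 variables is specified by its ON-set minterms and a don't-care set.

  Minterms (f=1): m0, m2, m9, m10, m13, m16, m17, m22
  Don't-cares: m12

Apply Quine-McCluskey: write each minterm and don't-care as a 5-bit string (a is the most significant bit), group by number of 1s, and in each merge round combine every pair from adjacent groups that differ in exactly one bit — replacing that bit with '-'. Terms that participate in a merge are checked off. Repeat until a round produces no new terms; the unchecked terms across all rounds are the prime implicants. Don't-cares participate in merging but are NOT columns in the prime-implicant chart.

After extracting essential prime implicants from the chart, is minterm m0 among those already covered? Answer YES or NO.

NO

Round 0: 00000✓ 00010✓ 01001✓ 01010✓ 01100✓ 01101✓ 10000✓ 10001✓ 10110
Round 1: -0000 0-010 000-0 01-01 0110- 1000-
PIs = {-0000, 0-010, 000-0, 01-01, 0110-, 1000-, 10110}
Coverage chart:
  m0: -0000,000-0
  m2: 0-010,000-0
  m9: 01-01 ←essential
  m10: 0-010 ←essential
  m13: 01-01,0110-
  m16: -0000,1000-
  m17: 1000- ←essential
  m22: 10110 ←essential
Essential: 0-010, 01-01, 1000-, 10110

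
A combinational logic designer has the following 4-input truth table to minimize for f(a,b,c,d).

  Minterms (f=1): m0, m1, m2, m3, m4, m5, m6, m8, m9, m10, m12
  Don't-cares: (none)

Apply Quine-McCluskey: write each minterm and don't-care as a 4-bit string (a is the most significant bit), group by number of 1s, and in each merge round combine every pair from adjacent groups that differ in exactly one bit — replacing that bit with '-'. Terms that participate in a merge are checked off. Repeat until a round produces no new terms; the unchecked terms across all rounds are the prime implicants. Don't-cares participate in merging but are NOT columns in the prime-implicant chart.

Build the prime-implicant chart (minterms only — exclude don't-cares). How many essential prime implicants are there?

size-2^0 implicants → 0000(✓)  0001(✓)  0010(✓)  0011(✓)  0100(✓)  0101(✓)  0110(✓)  1000(✓)  1001(✓)  1010(✓)  1100(✓)
size-2^1 implicants → -000(✓)  -001(✓)  -010(✓)  -100(✓)  0-00(✓)  0-01(✓)  0-10(✓)  00-0(✓)  00-1(✓)  000-(✓)  001-(✓)  01-0(✓)  010-(✓)  1-00(✓)  10-0(✓)  100-(✓)
size-2^2 implicants → --00  -0-0  -00-  0--0  0-0-  00--
Unchecked terms (primes): --00, -0-0, -00-, 0--0, 0-0-, 00--
Minterm coverage:
  m0 ⊆ --00,-0-0,-00-,0--0,0-0-,00--
  m1 ⊆ -00-,0-0-,00--
  m2 ⊆ -0-0,0--0,00--
  m3 ⊆ 00-- [E]
  m4 ⊆ --00,0--0,0-0-
  m5 ⊆ 0-0- [E]
  m6 ⊆ 0--0 [E]
  m8 ⊆ --00,-0-0,-00-
  m9 ⊆ -00- [E]
  m10 ⊆ -0-0 [E]
  m12 ⊆ --00 [E]
E = {--00, -0-0, -00-, 0--0, 0-0-, 00--}

6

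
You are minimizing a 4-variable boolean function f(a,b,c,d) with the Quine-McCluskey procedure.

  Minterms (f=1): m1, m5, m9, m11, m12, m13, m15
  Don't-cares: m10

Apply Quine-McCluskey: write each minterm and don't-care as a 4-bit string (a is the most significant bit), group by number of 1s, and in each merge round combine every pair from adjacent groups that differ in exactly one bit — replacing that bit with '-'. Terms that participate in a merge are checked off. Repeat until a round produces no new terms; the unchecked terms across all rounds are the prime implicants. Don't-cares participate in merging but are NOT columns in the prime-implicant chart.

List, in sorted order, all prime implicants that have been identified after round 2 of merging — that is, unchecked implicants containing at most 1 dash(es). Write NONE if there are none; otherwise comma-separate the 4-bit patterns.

size-2^0 implicants → 0001(✓)  0101(✓)  1001(✓)  1010(✓)  1011(✓)  1100(✓)  1101(✓)  1111(✓)
size-2^1 implicants → -001(✓)  -101(✓)  0-01(✓)  1-01(✓)  1-11(✓)  10-1(✓)  101-  11-1(✓)  110-
size-2^2 implicants → --01  1--1
Unchecked terms (primes): --01, 1--1, 101-, 110-

101-, 110-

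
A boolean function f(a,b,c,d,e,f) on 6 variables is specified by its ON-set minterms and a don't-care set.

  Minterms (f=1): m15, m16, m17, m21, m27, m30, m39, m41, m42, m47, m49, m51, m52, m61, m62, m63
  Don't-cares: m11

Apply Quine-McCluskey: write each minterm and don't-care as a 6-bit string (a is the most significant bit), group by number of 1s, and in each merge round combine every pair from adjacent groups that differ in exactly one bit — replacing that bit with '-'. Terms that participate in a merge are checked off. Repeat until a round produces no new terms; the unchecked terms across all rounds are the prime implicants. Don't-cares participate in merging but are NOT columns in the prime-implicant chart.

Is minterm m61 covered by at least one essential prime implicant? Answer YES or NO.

YES

Round 0: 001011✓ 001111✓ 010000✓ 010001✓ 010101✓ 011011✓ 011110✓ 100111✓ 101001 101010 101111✓ 110001✓ 110011✓ 110100 111101✓ 111110✓ 111111✓
Round 1: -01111 -10001 -11110 0-1011 001-11 010-01 01000- 1-1111 10-111 1100-1 1111-1 11111-
PIs = {-01111, -10001, -11110, 0-1011, 001-11, 010-01, 01000-, 1-1111, 10-111, 101001, 101010, 1100-1, 110100, 1111-1, 11111-}
Coverage chart:
  m15: -01111,001-11
  m16: 01000- ←essential
  m17: -10001,010-01,01000-
  m21: 010-01 ←essential
  m27: 0-1011 ←essential
  m30: -11110 ←essential
  m39: 10-111 ←essential
  m41: 101001 ←essential
  m42: 101010 ←essential
  m47: -01111,1-1111,10-111
  m49: -10001,1100-1
  m51: 1100-1 ←essential
  m52: 110100 ←essential
  m61: 1111-1 ←essential
  m62: -11110,11111-
  m63: 1-1111,1111-1,11111-
Essential: -11110, 0-1011, 010-01, 01000-, 10-111, 101001, 101010, 1100-1, 110100, 1111-1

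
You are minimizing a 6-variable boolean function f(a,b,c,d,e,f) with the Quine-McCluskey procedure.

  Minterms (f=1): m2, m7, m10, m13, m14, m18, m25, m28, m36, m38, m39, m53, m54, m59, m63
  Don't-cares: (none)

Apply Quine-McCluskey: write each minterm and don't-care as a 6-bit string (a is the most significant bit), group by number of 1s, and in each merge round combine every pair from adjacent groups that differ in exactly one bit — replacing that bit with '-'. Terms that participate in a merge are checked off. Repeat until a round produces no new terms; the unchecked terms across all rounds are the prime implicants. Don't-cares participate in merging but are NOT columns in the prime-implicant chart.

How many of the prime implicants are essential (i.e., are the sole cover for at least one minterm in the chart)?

10

size-2^0 implicants → 000010(✓)  000111(✓)  001010(✓)  001101  001110(✓)  010010(✓)  011001  011100  100100(✓)  100110(✓)  100111(✓)  110101  110110(✓)  111011(✓)  111111(✓)
size-2^1 implicants → -00111  0-0010  00-010  001-10  1-0110  1001-0  10011-  111-11
Unchecked terms (primes): -00111, 0-0010, 00-010, 001-10, 001101, 011001, 011100, 1-0110, 1001-0, 10011-, 110101, 111-11
Minterm coverage:
  m2 ⊆ 0-0010,00-010
  m7 ⊆ -00111 [E]
  m10 ⊆ 00-010,001-10
  m13 ⊆ 001101 [E]
  m14 ⊆ 001-10 [E]
  m18 ⊆ 0-0010 [E]
  m25 ⊆ 011001 [E]
  m28 ⊆ 011100 [E]
  m36 ⊆ 1001-0 [E]
  m38 ⊆ 1-0110,1001-0,10011-
  m39 ⊆ -00111,10011-
  m53 ⊆ 110101 [E]
  m54 ⊆ 1-0110 [E]
  m59 ⊆ 111-11 [E]
  m63 ⊆ 111-11 [E]
E = {-00111, 0-0010, 001-10, 001101, 011001, 011100, 1-0110, 1001-0, 110101, 111-11}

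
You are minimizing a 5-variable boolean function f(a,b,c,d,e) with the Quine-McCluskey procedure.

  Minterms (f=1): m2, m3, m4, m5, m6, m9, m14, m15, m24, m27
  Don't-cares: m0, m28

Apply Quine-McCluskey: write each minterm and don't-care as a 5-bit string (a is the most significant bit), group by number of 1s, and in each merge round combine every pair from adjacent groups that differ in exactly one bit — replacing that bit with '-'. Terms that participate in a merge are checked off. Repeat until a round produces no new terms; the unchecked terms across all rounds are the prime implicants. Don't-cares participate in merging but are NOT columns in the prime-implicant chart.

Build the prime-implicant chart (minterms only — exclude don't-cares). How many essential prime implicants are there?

6

[col 0] 00000*, 00010*, 00011*, 00100*, 00101*, 00110*, 01001, 01110*, 01111*, 11000*, 11011, 11100*
[col 1] 0-110, 00-00*, 00-10*, 000-0*, 0001-, 001-0*, 0010-, 0111-, 11-00
[col 2] 00--0
Prime implicants: 0-110, 00--0, 0001-, 0010-, 01001, 0111-, 11-00, 11011
PI chart (minterm → PIs covering it):
  2 | 00--0,0001-
  3 | 0001-  (sole → essential)
  4 | 00--0,0010-
  5 | 0010-  (sole → essential)
  6 | 0-110,00--0
  9 | 01001  (sole → essential)
  14 | 0-110,0111-
  15 | 0111-  (sole → essential)
  24 | 11-00  (sole → essential)
  27 | 11011  (sole → essential)
Essential prime implicants: 0001-, 0010-, 01001, 0111-, 11-00, 11011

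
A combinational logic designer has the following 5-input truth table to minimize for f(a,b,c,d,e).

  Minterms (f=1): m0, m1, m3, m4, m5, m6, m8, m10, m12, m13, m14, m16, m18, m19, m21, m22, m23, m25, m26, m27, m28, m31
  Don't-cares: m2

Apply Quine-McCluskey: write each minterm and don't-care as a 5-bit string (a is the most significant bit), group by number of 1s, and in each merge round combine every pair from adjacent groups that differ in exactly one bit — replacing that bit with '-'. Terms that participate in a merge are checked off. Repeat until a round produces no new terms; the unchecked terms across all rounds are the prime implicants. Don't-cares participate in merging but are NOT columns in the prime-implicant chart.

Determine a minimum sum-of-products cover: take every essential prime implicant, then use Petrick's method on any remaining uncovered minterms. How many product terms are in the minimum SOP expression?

10

size-2^0 implicants → 00000(✓)  00001(✓)  00010(✓)  00011(✓)  00100(✓)  00101(✓)  00110(✓)  01000(✓)  01010(✓)  01100(✓)  01101(✓)  01110(✓)  10000(✓)  10010(✓)  10011(✓)  10101(✓)  10110(✓)  10111(✓)  11001(✓)  11010(✓)  11011(✓)  11100(✓)  11111(✓)
size-2^1 implicants → -0000(✓)  -0010(✓)  -0011(✓)  -0101  -0110(✓)  -1010(✓)  -1100  0-000(✓)  0-010(✓)  0-100(✓)  0-101(✓)  0-110(✓)  00-00(✓)  00-01(✓)  00-10(✓)  000-0(✓)  000-1(✓)  0000-(✓)  0001-(✓)  001-0(✓)  0010-(✓)  01-00(✓)  01-10(✓)  010-0(✓)  011-0(✓)  0110-(✓)  1-010(✓)  1-011(✓)  1-111(✓)  10-10(✓)  10-11(✓)  100-0(✓)  1001-(✓)  101-1  1011-(✓)  11-11(✓)  110-1  1101-(✓)
size-2^2 implicants → --010  -0-10  -00-0  -001-  0--00(✓)  0--10(✓)  0-0-0(✓)  0-1-0(✓)  0-10-  00--0(✓)  00-0-  000--  01--0(✓)  1--11  1-01-  10-1-
size-2^3 implicants → 0---0
Unchecked terms (primes): --010, -0-10, -00-0, -001-, -0101, -1100, 0---0, 0-10-, 00-0-, 000--, 1--11, 1-01-, 10-1-, 101-1, 110-1
Minterm coverage:
  m0 ⊆ -00-0,0---0,00-0-,000--
  m1 ⊆ 00-0-,000--
  m3 ⊆ -001-,000--
  m4 ⊆ 0---0,0-10-,00-0-
  m5 ⊆ -0101,0-10-,00-0-
  m6 ⊆ -0-10,0---0
  m8 ⊆ 0---0 [E]
  m10 ⊆ --010,0---0
  m12 ⊆ -1100,0---0,0-10-
  m13 ⊆ 0-10- [E]
  m14 ⊆ 0---0 [E]
  m16 ⊆ -00-0 [E]
  m18 ⊆ --010,-0-10,-00-0,-001-,1-01-,10-1-
  m19 ⊆ -001-,1--11,1-01-,10-1-
  m21 ⊆ -0101,101-1
  m22 ⊆ -0-10,10-1-
  m23 ⊆ 1--11,10-1-,101-1
  m25 ⊆ 110-1 [E]
  m26 ⊆ --010,1-01-
  m27 ⊆ 1--11,1-01-,110-1
  m28 ⊆ -1100 [E]
  m31 ⊆ 1--11 [E]
E = {-00-0, -1100, 0---0, 0-10-, 1--11, 110-1}
Petrick residual → --010, -0-10, -0101, 000--
Cover = c'de' + b'de' + b'c'e' + b'cd'e + bcd'e' + a'e' + a'cd' + a'b'c' + ade + abc'e  |cover|=10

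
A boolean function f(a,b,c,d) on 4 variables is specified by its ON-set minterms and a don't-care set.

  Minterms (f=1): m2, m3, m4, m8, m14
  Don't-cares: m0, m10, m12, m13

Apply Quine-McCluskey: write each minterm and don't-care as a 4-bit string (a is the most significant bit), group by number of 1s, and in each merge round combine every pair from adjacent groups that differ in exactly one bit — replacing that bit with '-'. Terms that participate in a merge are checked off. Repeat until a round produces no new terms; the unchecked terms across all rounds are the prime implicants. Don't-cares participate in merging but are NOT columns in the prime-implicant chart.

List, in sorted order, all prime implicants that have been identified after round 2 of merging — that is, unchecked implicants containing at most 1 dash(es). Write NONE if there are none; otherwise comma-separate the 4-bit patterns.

001-, 110-

[col 0] 0000*, 0010*, 0011*, 0100*, 1000*, 1010*, 1100*, 1101*, 1110*
[col 1] -000*, -010*, -100*, 0-00*, 00-0*, 001-, 1-00*, 1-10*, 10-0*, 11-0*, 110-
[col 2] --00, -0-0, 1--0
Prime implicants: --00, -0-0, 001-, 1--0, 110-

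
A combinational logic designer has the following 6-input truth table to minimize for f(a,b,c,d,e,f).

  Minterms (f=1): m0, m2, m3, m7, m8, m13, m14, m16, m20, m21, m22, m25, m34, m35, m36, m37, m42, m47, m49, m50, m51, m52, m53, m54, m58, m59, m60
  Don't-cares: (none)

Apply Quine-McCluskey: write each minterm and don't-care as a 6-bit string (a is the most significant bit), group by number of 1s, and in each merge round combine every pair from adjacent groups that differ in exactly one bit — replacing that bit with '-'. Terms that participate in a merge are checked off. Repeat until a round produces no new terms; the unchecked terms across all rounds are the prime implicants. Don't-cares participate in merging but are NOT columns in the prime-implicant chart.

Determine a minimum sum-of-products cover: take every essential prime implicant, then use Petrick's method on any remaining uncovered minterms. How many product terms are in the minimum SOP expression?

15

[col 0] 000000*, 000010*, 000011*, 000111*, 001000*, 001101, 001110, 010000*, 010100*, 010101*, 010110*, 011001, 100010*, 100011*, 100100*, 100101*, 101010*, 101111, 110001*, 110010*, 110011*, 110100*, 110101*, 110110*, 111010*, 111011*, 111100*
[col 1] -00010*, -00011*, -10100*, -10101*, -10110*, 0-0000, 00-000, 000-11, 0000-0, 00001-*, 010-00, 0101-0*, 01010-*, 1-0010*, 1-0011*, 1-0100*, 1-0101*, 1-1010*, 10-010*, 10001-*, 10010-*, 11-010*, 11-011*, 11-100, 110-01, 110-10, 1100-1, 11001-*, 1101-0*, 11010-*, 11101-*
[col 2] -0001-, -101-0, -1010-, 1--010, 1-001-, 1-010-, 11-01-
Prime implicants: -0001-, -101-0, -1010-, 0-0000, 00-000, 000-11, 0000-0, 001101, 001110, 010-00, 011001, 1--010, 1-001-, 1-010-, 101111, 11-01-, 11-100, 110-01, 110-10, 1100-1
PI chart (minterm → PIs covering it):
  0 | 0-0000,00-000,0000-0
  2 | -0001-,0000-0
  3 | -0001-,000-11
  7 | 000-11  (sole → essential)
  8 | 00-000  (sole → essential)
  13 | 001101  (sole → essential)
  14 | 001110  (sole → essential)
  16 | 0-0000,010-00
  20 | -101-0,-1010-,010-00
  21 | -1010-  (sole → essential)
  22 | -101-0  (sole → essential)
  25 | 011001  (sole → essential)
  34 | -0001-,1--010,1-001-
  35 | -0001-,1-001-
  36 | 1-010-  (sole → essential)
  37 | 1-010-  (sole → essential)
  42 | 1--010  (sole → essential)
  47 | 101111  (sole → essential)
  49 | 110-01,1100-1
  50 | 1--010,1-001-,11-01-,110-10
  51 | 1-001-,11-01-,1100-1
  52 | -101-0,-1010-,1-010-,11-100
  53 | -1010-,1-010-,110-01
  54 | -101-0,110-10
  58 | 1--010,11-01-
  59 | 11-01-  (sole → essential)
  60 | 11-100  (sole → essential)
Essential prime implicants: -101-0, -1010-, 00-000, 000-11, 001101, 001110, 011001, 1--010, 1-010-, 101111, 11-01-, 11-100
Petrick residual → -0001-, 0-0000, 110-01
Minimum SOP uses 15 PIs: b'c'd'e + bc'df' + bc'de' + a'c'd'e'f' + a'b'd'e'f' + a'b'c'ef + a'b'cde'f + a'b'cdef' + a'bcd'e'f + ad'ef' + ac'de' + ab'cdef + abd'e + abde'f' + abc'e'f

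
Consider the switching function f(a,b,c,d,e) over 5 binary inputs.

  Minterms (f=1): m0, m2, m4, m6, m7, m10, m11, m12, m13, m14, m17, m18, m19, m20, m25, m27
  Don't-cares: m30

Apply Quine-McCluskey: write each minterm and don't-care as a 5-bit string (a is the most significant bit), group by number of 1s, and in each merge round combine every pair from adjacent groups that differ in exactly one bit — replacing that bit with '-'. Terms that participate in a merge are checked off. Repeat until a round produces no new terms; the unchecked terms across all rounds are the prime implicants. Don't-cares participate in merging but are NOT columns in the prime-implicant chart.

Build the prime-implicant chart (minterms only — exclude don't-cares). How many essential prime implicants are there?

[col 0] 00000*, 00010*, 00100*, 00110*, 00111*, 01010*, 01011*, 01100*, 01101*, 01110*, 10001*, 10010*, 10011*, 10100*, 11001*, 11011*, 11110*
[col 1] -0010, -0100, -1011, -1110, 0-010*, 0-100*, 0-110*, 00-00*, 00-10*, 000-0*, 001-0*, 0011-, 01-10*, 0101-, 011-0*, 0110-, 1-001*, 1-011*, 100-1*, 1001-, 110-1*
[col 2] 0--10, 0-1-0, 00--0, 1-0-1
Prime implicants: -0010, -0100, -1011, -1110, 0--10, 0-1-0, 00--0, 0011-, 0101-, 0110-, 1-0-1, 1001-
PI chart (minterm → PIs covering it):
  0 | 00--0  (sole → essential)
  2 | -0010,0--10,00--0
  4 | -0100,0-1-0,00--0
  6 | 0--10,0-1-0,00--0,0011-
  7 | 0011-  (sole → essential)
  10 | 0--10,0101-
  11 | -1011,0101-
  12 | 0-1-0,0110-
  13 | 0110-  (sole → essential)
  14 | -1110,0--10,0-1-0
  17 | 1-0-1  (sole → essential)
  18 | -0010,1001-
  19 | 1-0-1,1001-
  20 | -0100  (sole → essential)
  25 | 1-0-1  (sole → essential)
  27 | -1011,1-0-1
Essential prime implicants: -0100, 00--0, 0011-, 0110-, 1-0-1

5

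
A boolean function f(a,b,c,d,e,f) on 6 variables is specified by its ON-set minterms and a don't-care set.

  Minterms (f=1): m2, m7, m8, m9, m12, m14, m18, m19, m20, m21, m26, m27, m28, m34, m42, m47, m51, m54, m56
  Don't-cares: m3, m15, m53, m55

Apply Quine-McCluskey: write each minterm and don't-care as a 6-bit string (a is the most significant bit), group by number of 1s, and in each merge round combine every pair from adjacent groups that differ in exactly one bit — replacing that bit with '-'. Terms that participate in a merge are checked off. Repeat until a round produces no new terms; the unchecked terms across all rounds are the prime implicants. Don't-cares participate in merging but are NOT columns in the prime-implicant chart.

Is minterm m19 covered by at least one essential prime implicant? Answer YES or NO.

Round 0: 000010✓ 000011✓ 000111✓ 001000✓ 001001✓ 001100✓ 001110✓ 001111✓ 010010✓ 010011✓ 010100✓ 010101✓ 011010✓ 011011✓ 011100✓ 100010✓ 101010✓ 101111✓ 110011✓ 110101✓ 110110✓ 110111✓ 111000
Round 1: -00010 -01111 -10011 -10101 0-0010✓ 0-0011✓ 0-1100 00-111 000-11 00001-✓ 001-00 00100- 0011-0 00111- 01-010✓ 01-011✓ 01-100 01001-✓ 01010- 01101-✓ 10-010 110-11 1101-1 11011-
Round 2: 0-001- 01-01-
PIs = {-00010, -01111, -10011, -10101, 0-001-, 0-1100, 00-111, 000-11, 001-00, 00100-, 0011-0, 00111-, 01-01-, 01-100, 01010-, 10-010, 110-11, 1101-1, 11011-, 111000}
Coverage chart:
  m2: -00010,0-001-
  m7: 00-111,000-11
  m8: 001-00,00100-
  m9: 00100- ←essential
  m12: 0-1100,001-00,0011-0
  m14: 0011-0,00111-
  m18: 0-001-,01-01-
  m19: -10011,0-001-,01-01-
  m20: 01-100,01010-
  m21: -10101,01010-
  m26: 01-01- ←essential
  m27: 01-01- ←essential
  m28: 0-1100,01-100
  m34: -00010,10-010
  m42: 10-010 ←essential
  m47: -01111 ←essential
  m51: -10011,110-11
  m54: 11011- ←essential
  m56: 111000 ←essential
Essential: -01111, 00100-, 01-01-, 10-010, 11011-, 111000

YES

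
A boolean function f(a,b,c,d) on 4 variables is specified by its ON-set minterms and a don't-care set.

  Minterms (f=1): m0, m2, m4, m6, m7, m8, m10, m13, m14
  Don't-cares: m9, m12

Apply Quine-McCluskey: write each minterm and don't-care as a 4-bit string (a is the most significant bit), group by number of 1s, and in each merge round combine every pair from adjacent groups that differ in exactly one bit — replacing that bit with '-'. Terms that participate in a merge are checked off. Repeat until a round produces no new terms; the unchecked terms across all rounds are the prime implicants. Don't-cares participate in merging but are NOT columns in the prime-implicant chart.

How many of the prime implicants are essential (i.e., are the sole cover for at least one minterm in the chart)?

3

[col 0] 0000*, 0010*, 0100*, 0110*, 0111*, 1000*, 1001*, 1010*, 1100*, 1101*, 1110*
[col 1] -000*, -010*, -100*, -110*, 0-00*, 0-10*, 00-0*, 01-0*, 011-, 1-00*, 1-01*, 1-10*, 10-0*, 100-*, 11-0*, 110-*
[col 2] --00*, --10*, -0-0*, -1-0*, 0--0*, 1--0*, 1-0-
[col 3] ---0
Prime implicants: ---0, 011-, 1-0-
PI chart (minterm → PIs covering it):
  0 | ---0  (sole → essential)
  2 | ---0  (sole → essential)
  4 | ---0  (sole → essential)
  6 | ---0,011-
  7 | 011-  (sole → essential)
  8 | ---0,1-0-
  10 | ---0  (sole → essential)
  13 | 1-0-  (sole → essential)
  14 | ---0  (sole → essential)
Essential prime implicants: ---0, 011-, 1-0-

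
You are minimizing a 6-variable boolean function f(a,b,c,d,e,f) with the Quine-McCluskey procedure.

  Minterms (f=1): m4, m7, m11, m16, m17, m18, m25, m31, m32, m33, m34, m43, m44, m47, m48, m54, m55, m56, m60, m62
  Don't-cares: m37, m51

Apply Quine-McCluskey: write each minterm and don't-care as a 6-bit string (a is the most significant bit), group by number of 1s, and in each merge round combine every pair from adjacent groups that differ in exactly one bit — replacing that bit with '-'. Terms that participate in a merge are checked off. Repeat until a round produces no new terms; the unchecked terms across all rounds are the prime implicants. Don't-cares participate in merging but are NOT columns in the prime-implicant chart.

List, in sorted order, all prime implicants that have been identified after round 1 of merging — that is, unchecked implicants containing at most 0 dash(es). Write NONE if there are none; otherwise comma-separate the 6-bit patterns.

size-2^0 implicants → 000100  000111  001011(✓)  010000(✓)  010001(✓)  010010(✓)  011001(✓)  011111  100000(✓)  100001(✓)  100010(✓)  100101(✓)  101011(✓)  101100(✓)  101111(✓)  110000(✓)  110011(✓)  110110(✓)  110111(✓)  111000(✓)  111100(✓)  111110(✓)
size-2^1 implicants → -01011  -10000  01-001  0100-0  01000-  1-0000  1-1100  100-01  1000-0  10000-  101-11  11-000  11-110  110-11  11011-  111-00  1111-0
Unchecked terms (primes): -01011, -10000, 000100, 000111, 01-001, 0100-0, 01000-, 011111, 1-0000, 1-1100, 100-01, 1000-0, 10000-, 101-11, 11-000, 11-110, 110-11, 11011-, 111-00, 1111-0

000100, 000111, 011111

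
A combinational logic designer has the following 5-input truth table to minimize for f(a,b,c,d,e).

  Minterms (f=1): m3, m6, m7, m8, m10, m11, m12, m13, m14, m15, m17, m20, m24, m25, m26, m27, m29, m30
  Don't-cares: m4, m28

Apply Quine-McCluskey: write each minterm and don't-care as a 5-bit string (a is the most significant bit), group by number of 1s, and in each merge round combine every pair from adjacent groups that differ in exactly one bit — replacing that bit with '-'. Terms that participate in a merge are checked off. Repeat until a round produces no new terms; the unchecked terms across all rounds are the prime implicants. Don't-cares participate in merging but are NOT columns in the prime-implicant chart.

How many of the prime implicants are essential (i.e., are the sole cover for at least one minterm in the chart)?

Round 0: 00011✓ 00100✓ 00110✓ 00111✓ 01000✓ 01010✓ 01011✓ 01100✓ 01101✓ 01110✓ 01111✓ 10001✓ 10100✓ 11000✓ 11001✓ 11010✓ 11011✓ 11100✓ 11101✓ 11110✓
Round 1: -0100✓ -1000✓ -1010✓ -1011✓ -1100✓ -1101✓ -1110✓ 0-011✓ 0-100✓ 0-110✓ 0-111✓ 00-11✓ 001-0✓ 0011-✓ 01-00✓ 01-10✓ 01-11✓ 010-0✓ 0101-✓ 011-0✓ 011-1✓ 0110-✓ 0111-✓ 1-001 1-100✓ 11-00✓ 11-01✓ 11-10✓ 110-0✓ 110-1✓ 1100-✓ 1101-✓ 111-0✓ 1110-✓
Round 2: --100 -1-00✓ -1-10✓ -10-0✓ -101- -11-0✓ -110- 0--11 0-1-0 0-11- 01--0✓ 01-1- 011-- 11--0✓ 11-0- 110--
Round 3: -1--0
PIs = {--100, -1--0, -101-, -110-, 0--11, 0-1-0, 0-11-, 01-1-, 011--, 1-001, 11-0-, 110--}
Coverage chart:
  m3: 0--11 ←essential
  m6: 0-1-0,0-11-
  m7: 0--11,0-11-
  m8: -1--0 ←essential
  m10: -1--0,-101-,01-1-
  m11: -101-,0--11,01-1-
  m12: --100,-1--0,-110-,0-1-0,011--
  m13: -110-,011--
  m14: -1--0,0-1-0,0-11-,01-1-,011--
  m15: 0--11,0-11-,01-1-,011--
  m17: 1-001 ←essential
  m20: --100 ←essential
  m24: -1--0,11-0-,110--
  m25: 1-001,11-0-,110--
  m26: -1--0,-101-,110--
  m27: -101-,110--
  m29: -110-,11-0-
  m30: -1--0 ←essential
Essential: --100, -1--0, 0--11, 1-001

4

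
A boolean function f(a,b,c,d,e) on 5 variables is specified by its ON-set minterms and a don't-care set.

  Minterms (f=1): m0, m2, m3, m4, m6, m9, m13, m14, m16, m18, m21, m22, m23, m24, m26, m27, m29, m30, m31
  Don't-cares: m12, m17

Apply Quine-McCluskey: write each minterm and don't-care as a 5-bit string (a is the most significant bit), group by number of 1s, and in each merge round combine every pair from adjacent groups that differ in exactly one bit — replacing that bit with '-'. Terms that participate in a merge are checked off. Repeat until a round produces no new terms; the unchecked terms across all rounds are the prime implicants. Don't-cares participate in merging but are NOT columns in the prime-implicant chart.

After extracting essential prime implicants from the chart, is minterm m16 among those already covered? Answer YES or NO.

YES

Round 0: 00000✓ 00010✓ 00011✓ 00100✓ 00110✓ 01001✓ 01100✓ 01101✓ 01110✓ 10000✓ 10001✓ 10010✓ 10101✓ 10110✓ 10111✓ 11000✓ 11010✓ 11011✓ 11101✓ 11110✓ 11111✓
Round 1: -0000✓ -0010✓ -0110✓ -1101 -1110✓ 0-100✓ 0-110✓ 00-00✓ 00-10✓ 000-0✓ 0001- 001-0✓ 01-01 011-0✓ 0110- 1-000✓ 1-010✓ 1-101✓ 1-110✓ 1-111✓ 10-01 10-10✓ 100-0✓ 1000- 101-1✓ 1011-✓ 11-10✓ 11-11✓ 110-0✓ 1101-✓ 111-1✓ 1111-✓
Round 2: --110 -0-10 -00-0 0-1-0 00--0 1--10 1-0-0 1-1-1 1-11- 11-1-
PIs = {--110, -0-10, -00-0, -1101, 0-1-0, 00--0, 0001-, 01-01, 0110-, 1--10, 1-0-0, 1-1-1, 1-11-, 10-01, 1000-, 11-1-}
Coverage chart:
  m0: -00-0,00--0
  m2: -0-10,-00-0,00--0,0001-
  m3: 0001- ←essential
  m4: 0-1-0,00--0
  m6: --110,-0-10,0-1-0,00--0
  m9: 01-01 ←essential
  m13: -1101,01-01,0110-
  m14: --110,0-1-0
  m16: -00-0,1-0-0,1000-
  m18: -0-10,-00-0,1--10,1-0-0
  m21: 1-1-1,10-01
  m22: --110,-0-10,1--10,1-11-
  m23: 1-1-1,1-11-
  m24: 1-0-0 ←essential
  m26: 1--10,1-0-0,11-1-
  m27: 11-1- ←essential
  m29: -1101,1-1-1
  m30: --110,1--10,1-11-,11-1-
  m31: 1-1-1,1-11-,11-1-
Essential: 0001-, 01-01, 1-0-0, 11-1-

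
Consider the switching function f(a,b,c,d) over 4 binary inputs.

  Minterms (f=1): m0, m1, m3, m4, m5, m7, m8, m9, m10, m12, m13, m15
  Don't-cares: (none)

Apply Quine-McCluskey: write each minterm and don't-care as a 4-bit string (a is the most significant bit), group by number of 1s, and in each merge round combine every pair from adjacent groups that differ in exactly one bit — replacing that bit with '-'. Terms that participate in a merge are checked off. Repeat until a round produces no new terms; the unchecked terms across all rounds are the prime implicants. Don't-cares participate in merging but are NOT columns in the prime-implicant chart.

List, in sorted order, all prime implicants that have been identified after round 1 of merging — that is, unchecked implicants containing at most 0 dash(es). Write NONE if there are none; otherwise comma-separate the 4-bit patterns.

NONE

[col 0] 0000*, 0001*, 0011*, 0100*, 0101*, 0111*, 1000*, 1001*, 1010*, 1100*, 1101*, 1111*
[col 1] -000*, -001*, -100*, -101*, -111*, 0-00*, 0-01*, 0-11*, 00-1*, 000-*, 01-1*, 010-*, 1-00*, 1-01*, 10-0, 100-*, 11-1*, 110-*
[col 2] --00*, --01*, -00-*, -1-1, -10-*, 0--1, 0-0-*, 1-0-*
[col 3] --0-
Prime implicants: --0-, -1-1, 0--1, 10-0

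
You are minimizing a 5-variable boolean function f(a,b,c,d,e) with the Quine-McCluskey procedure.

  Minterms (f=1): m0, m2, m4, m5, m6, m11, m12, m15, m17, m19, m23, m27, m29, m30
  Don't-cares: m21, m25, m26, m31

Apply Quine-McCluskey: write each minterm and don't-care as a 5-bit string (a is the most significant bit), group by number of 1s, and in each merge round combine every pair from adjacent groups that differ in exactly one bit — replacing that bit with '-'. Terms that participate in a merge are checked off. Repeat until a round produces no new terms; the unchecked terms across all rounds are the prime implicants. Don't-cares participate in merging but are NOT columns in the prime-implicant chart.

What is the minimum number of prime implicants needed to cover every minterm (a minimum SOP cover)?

6

[col 0] 00000*, 00010*, 00100*, 00101*, 00110*, 01011*, 01100*, 01111*, 10001*, 10011*, 10101*, 10111*, 11001*, 11010*, 11011*, 11101*, 11110*, 11111*
[col 1] -0101, -1011*, -1111*, 0-100, 00-00*, 00-10*, 000-0*, 001-0*, 0010-, 01-11*, 1-001*, 1-011*, 1-101*, 1-111*, 10-01*, 10-11*, 100-1*, 101-1*, 11-01*, 11-10*, 11-11*, 110-1*, 1101-*, 111-1*, 1111-*
[col 2] -1-11, 00--0, 1--01*, 1--11*, 1-0-1*, 1-1-1*, 10--1*, 11--1*, 11-1-
[col 3] 1---1
Prime implicants: -0101, -1-11, 0-100, 00--0, 0010-, 1---1, 11-1-
PI chart (minterm → PIs covering it):
  0 | 00--0  (sole → essential)
  2 | 00--0  (sole → essential)
  4 | 0-100,00--0,0010-
  5 | -0101,0010-
  6 | 00--0  (sole → essential)
  11 | -1-11  (sole → essential)
  12 | 0-100  (sole → essential)
  15 | -1-11  (sole → essential)
  17 | 1---1  (sole → essential)
  19 | 1---1  (sole → essential)
  23 | 1---1  (sole → essential)
  27 | -1-11,1---1,11-1-
  29 | 1---1  (sole → essential)
  30 | 11-1-  (sole → essential)
Essential prime implicants: -1-11, 0-100, 00--0, 1---1, 11-1-
Petrick residual → -0101
Minimum SOP uses 6 PIs: b'cd'e + bde + a'cd'e' + a'b'e' + ae + abd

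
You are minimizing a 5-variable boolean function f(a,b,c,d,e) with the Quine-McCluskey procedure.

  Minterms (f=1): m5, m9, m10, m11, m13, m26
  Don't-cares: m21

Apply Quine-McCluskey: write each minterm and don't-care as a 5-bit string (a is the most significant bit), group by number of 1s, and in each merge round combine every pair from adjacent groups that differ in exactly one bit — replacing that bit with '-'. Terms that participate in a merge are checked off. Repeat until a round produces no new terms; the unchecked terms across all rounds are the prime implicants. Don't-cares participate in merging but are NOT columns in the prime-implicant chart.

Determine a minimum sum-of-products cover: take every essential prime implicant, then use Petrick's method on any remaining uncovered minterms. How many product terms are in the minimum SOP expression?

3

Round 0: 00101✓ 01001✓ 01010✓ 01011✓ 01101✓ 10101✓ 11010✓
Round 1: -0101 -1010 0-101 01-01 010-1 0101-
PIs = {-0101, -1010, 0-101, 01-01, 010-1, 0101-}
Coverage chart:
  m5: -0101,0-101
  m9: 01-01,010-1
  m10: -1010,0101-
  m11: 010-1,0101-
  m13: 0-101,01-01
  m26: -1010 ←essential
Essential: -1010
Petrick residual → 0-101, 010-1
Min cover (3 terms): bc'de' + a'cd'e + a'bc'e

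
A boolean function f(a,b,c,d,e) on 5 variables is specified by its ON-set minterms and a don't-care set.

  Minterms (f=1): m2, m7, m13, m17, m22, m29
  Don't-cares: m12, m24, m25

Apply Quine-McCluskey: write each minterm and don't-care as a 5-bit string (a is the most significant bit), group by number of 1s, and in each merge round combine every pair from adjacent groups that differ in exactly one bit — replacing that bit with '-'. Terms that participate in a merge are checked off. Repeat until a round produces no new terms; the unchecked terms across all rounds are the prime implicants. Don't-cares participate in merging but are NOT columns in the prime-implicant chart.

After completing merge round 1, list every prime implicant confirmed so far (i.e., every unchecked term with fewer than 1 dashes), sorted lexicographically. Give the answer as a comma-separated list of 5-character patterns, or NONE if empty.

size-2^0 implicants → 00010  00111  01100(✓)  01101(✓)  10001(✓)  10110  11000(✓)  11001(✓)  11101(✓)
size-2^1 implicants → -1101  0110-  1-001  11-01  1100-
Unchecked terms (primes): -1101, 00010, 00111, 0110-, 1-001, 10110, 11-01, 1100-

00010, 00111, 10110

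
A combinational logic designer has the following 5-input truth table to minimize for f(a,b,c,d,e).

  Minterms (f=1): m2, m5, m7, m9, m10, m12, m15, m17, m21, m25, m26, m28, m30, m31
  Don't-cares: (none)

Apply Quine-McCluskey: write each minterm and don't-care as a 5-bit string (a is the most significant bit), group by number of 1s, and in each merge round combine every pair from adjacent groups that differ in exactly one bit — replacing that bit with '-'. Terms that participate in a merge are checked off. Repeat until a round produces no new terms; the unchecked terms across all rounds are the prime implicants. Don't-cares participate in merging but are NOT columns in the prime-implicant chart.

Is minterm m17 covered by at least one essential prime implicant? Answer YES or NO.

size-2^0 implicants → 00010(✓)  00101(✓)  00111(✓)  01001(✓)  01010(✓)  01100(✓)  01111(✓)  10001(✓)  10101(✓)  11001(✓)  11010(✓)  11100(✓)  11110(✓)  11111(✓)
size-2^1 implicants → -0101  -1001  -1010  -1100  -1111  0-010  0-111  001-1  1-001  10-01  11-10  111-0  1111-
Unchecked terms (primes): -0101, -1001, -1010, -1100, -1111, 0-010, 0-111, 001-1, 1-001, 10-01, 11-10, 111-0, 1111-
Minterm coverage:
  m2 ⊆ 0-010 [E]
  m5 ⊆ -0101,001-1
  m7 ⊆ 0-111,001-1
  m9 ⊆ -1001 [E]
  m10 ⊆ -1010,0-010
  m12 ⊆ -1100 [E]
  m15 ⊆ -1111,0-111
  m17 ⊆ 1-001,10-01
  m21 ⊆ -0101,10-01
  m25 ⊆ -1001,1-001
  m26 ⊆ -1010,11-10
  m28 ⊆ -1100,111-0
  m30 ⊆ 11-10,111-0,1111-
  m31 ⊆ -1111,1111-
E = {-1001, -1100, 0-010}

NO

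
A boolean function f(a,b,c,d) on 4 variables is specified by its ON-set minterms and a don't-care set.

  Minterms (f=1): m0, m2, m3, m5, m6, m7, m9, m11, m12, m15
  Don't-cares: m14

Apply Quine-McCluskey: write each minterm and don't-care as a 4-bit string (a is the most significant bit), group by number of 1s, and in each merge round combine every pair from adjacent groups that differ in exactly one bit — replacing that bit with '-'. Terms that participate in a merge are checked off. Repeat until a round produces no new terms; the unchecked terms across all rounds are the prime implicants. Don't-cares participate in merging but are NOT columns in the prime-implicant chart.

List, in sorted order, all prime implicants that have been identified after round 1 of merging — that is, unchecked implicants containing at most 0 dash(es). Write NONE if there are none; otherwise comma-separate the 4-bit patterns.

Round 0: 0000✓ 0010✓ 0011✓ 0101✓ 0110✓ 0111✓ 1001✓ 1011✓ 1100✓ 1110✓ 1111✓
Round 1: -011✓ -110✓ -111✓ 0-10✓ 0-11✓ 00-0 001-✓ 01-1 011-✓ 1-11✓ 10-1 11-0 111-✓
Round 2: --11 -11- 0-1-
PIs = {--11, -11-, 0-1-, 00-0, 01-1, 10-1, 11-0}

NONE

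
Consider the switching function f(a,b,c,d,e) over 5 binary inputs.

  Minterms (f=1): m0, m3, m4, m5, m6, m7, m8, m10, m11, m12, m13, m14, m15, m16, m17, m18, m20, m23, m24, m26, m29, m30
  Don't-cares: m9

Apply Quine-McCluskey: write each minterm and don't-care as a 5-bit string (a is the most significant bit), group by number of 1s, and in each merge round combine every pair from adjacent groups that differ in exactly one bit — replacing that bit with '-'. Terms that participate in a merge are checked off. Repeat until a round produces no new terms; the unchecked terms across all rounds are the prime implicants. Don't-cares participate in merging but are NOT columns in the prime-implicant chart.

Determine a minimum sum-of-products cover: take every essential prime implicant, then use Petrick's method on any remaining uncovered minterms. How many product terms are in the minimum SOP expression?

9

[col 0] 00000*, 00011*, 00100*, 00101*, 00110*, 00111*, 01000*, 01001*, 01010*, 01011*, 01100*, 01101*, 01110*, 01111*, 10000*, 10001*, 10010*, 10100*, 10111*, 11000*, 11010*, 11101*, 11110*
[col 1] -0000*, -0100*, -0111, -1000*, -1010*, -1101, -1110*, 0-000*, 0-011*, 0-100*, 0-101*, 0-110*, 0-111*, 00-00*, 00-11*, 001-0*, 001-1*, 0010-*, 0011-*, 01-00*, 01-01*, 01-10*, 01-11*, 010-0*, 010-1*, 0100-*, 0101-*, 011-0*, 011-1*, 0110-*, 0111-*, 1-000*, 1-010*, 10-00*, 100-0*, 1000-, 11-10*, 110-0*
[col 2] --000, -0-00, -1-10, -10-0, 0--00, 0--11, 0-1-0*, 0-1-1*, 0-10-*, 0-11-*, 001--*, 01--0*, 01--1*, 01-0-*, 01-1-*, 010--*, 011--*, 1-0-0
[col 3] 0-1--, 01---
Prime implicants: --000, -0-00, -0111, -1-10, -10-0, -1101, 0--00, 0--11, 0-1--, 01---, 1-0-0, 1000-
PI chart (minterm → PIs covering it):
  0 | --000,-0-00,0--00
  3 | 0--11  (sole → essential)
  4 | -0-00,0--00,0-1--
  5 | 0-1--  (sole → essential)
  6 | 0-1--  (sole → essential)
  7 | -0111,0--11,0-1--
  8 | --000,-10-0,0--00,01---
  10 | -1-10,-10-0,01---
  11 | 0--11,01---
  12 | 0--00,0-1--,01---
  13 | -1101,0-1--,01---
  14 | -1-10,0-1--,01---
  15 | 0--11,0-1--,01---
  16 | --000,-0-00,1-0-0,1000-
  17 | 1000-  (sole → essential)
  18 | 1-0-0  (sole → essential)
  20 | -0-00  (sole → essential)
  23 | -0111  (sole → essential)
  24 | --000,-10-0,1-0-0
  26 | -1-10,-10-0,1-0-0
  29 | -1101  (sole → essential)
  30 | -1-10  (sole → essential)
Essential prime implicants: -0-00, -0111, -1-10, -1101, 0--11, 0-1--, 1-0-0, 1000-
Petrick residual → --000
Minimum SOP uses 9 PIs: c'd'e' + b'd'e' + b'cde + bde' + bcd'e + a'de + a'c + ac'e' + ab'c'd'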